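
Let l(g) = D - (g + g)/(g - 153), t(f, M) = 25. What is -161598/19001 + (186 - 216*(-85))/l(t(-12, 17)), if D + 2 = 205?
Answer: 6816533926/82445339 ≈ 82.679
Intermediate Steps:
D = 203 (D = -2 + 205 = 203)
l(g) = 203 - 2*g/(-153 + g) (l(g) = 203 - (g + g)/(g - 153) = 203 - 2*g/(-153 + g))
-161598/19001 + (186 - 216*(-85))/l(t(-12, 17)) = -161598/19001 + (186 - 216*(-85))/((3*(-10353 + 67*25)/(-153 + 25))) = -161598*1/19001 + (186 + 18360)/((3*(-10353 + 1675)/(-128))) = -161598/19001 + 18546/((3*(-1/128)*(-8678))) = -161598/19001 + 18546/(13017/64) = -161598/19001 + 18546*(64/13017) = -161598/19001 + 395648/4339 = 6816533926/82445339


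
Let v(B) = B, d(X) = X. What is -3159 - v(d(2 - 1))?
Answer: -3160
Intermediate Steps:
-3159 - v(d(2 - 1)) = -3159 - (2 - 1) = -3159 - 1*1 = -3159 - 1 = -3160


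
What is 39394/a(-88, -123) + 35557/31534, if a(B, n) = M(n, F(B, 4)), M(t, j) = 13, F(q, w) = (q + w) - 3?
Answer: 1242712637/409942 ≈ 3031.4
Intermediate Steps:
F(q, w) = -3 + q + w
a(B, n) = 13
39394/a(-88, -123) + 35557/31534 = 39394/13 + 35557/31534 = 1242712637/409942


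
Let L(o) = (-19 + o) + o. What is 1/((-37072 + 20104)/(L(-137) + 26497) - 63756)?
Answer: -6551/417669798 ≈ -1.5685e-5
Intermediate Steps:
L(o) = -19 + 2*o
1/((-37072 + 20104)/(L(-137) + 26497) - 63756) = 1/((-37072 + 20104)/((-19 + 2*(-137)) + 26497) - 63756) = 1/(-16968/((-19 - 274) + 26497) - 63756) = 1/(-16968/(-293 + 26497) - 63756) = 1/(-16968/26204 - 63756) = 1/(-16968*1/26204 - 63756) = 1/(-4242/6551 - 63756) = 1/(-417669798/6551) = -6551/417669798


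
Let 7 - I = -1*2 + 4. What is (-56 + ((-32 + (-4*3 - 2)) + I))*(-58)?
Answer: 5626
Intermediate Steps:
I = 5 (I = 7 - (-1*2 + 4) = 7 - (-2 + 4) = 7 - 1*2 = 7 - 2 = 5)
(-56 + ((-32 + (-4*3 - 2)) + I))*(-58) = (-56 + ((-32 + (-4*3 - 2)) + 5))*(-58) = (-56 + ((-32 + (-12 - 2)) + 5))*(-58) = (-56 + ((-32 - 14) + 5))*(-58) = (-56 + (-46 + 5))*(-58) = (-56 - 41)*(-58) = -97*(-58) = 5626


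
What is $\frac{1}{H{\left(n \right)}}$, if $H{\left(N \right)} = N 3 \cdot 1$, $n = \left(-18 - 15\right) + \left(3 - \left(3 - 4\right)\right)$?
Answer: $- \frac{1}{87} \approx -0.011494$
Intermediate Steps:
$n = -29$ ($n = -33 + \left(3 - -1\right) = -33 + \left(3 + 1\right) = -33 + 4 = -29$)
$H{\left(N \right)} = 3 N$ ($H{\left(N \right)} = 3 N 1 = 3 N$)
$\frac{1}{H{\left(n \right)}} = \frac{1}{3 \left(-29\right)} = \frac{1}{-87} = - \frac{1}{87}$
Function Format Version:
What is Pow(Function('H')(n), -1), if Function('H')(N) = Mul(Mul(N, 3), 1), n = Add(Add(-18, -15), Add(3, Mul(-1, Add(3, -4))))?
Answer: Rational(-1, 87) ≈ -0.011494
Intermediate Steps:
n = -29 (n = Add(-33, Add(3, Mul(-1, -1))) = Add(-33, Add(3, 1)) = Add(-33, 4) = -29)
Function('H')(N) = Mul(3, N) (Function('H')(N) = Mul(Mul(3, N), 1) = Mul(3, N))
Pow(Function('H')(n), -1) = Pow(Mul(3, -29), -1) = Pow(-87, -1) = Rational(-1, 87)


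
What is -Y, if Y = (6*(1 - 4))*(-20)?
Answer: -360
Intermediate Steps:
Y = 360 (Y = (6*(-3))*(-20) = -18*(-20) = 360)
-Y = -1*360 = -360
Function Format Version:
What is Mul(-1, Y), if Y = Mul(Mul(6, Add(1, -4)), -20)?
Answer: -360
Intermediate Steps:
Y = 360 (Y = Mul(Mul(6, -3), -20) = Mul(-18, -20) = 360)
Mul(-1, Y) = Mul(-1, 360) = -360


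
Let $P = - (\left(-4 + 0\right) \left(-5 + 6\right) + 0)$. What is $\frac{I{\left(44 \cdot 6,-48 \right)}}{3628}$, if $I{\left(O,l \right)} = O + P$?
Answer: $\frac{67}{907} \approx 0.07387$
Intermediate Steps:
$P = 4$ ($P = - (\left(-4\right) 1 + 0) = - (-4 + 0) = \left(-1\right) \left(-4\right) = 4$)
$I{\left(O,l \right)} = 4 + O$ ($I{\left(O,l \right)} = O + 4 = 4 + O$)
$\frac{I{\left(44 \cdot 6,-48 \right)}}{3628} = \frac{4 + 44 \cdot 6}{3628} = \left(4 + 264\right) \frac{1}{3628} = 268 \cdot \frac{1}{3628} = \frac{67}{907}$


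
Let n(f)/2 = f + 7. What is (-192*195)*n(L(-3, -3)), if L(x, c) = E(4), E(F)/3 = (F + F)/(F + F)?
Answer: -748800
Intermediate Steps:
E(F) = 3 (E(F) = 3*((F + F)/(F + F)) = 3*((2*F)/((2*F))) = 3*((2*F)*(1/(2*F))) = 3*1 = 3)
L(x, c) = 3
n(f) = 14 + 2*f (n(f) = 2*(f + 7) = 2*(7 + f) = 14 + 2*f)
(-192*195)*n(L(-3, -3)) = (-192*195)*(14 + 2*3) = -37440*(14 + 6) = -37440*20 = -748800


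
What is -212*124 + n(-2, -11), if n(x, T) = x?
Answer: -26290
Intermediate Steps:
-212*124 + n(-2, -11) = -212*124 - 2 = -26288 - 2 = -26290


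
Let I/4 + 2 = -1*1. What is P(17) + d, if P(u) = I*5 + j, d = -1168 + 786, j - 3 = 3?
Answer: -436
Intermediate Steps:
j = 6 (j = 3 + 3 = 6)
d = -382
I = -12 (I = -8 + 4*(-1*1) = -8 + 4*(-1) = -8 - 4 = -12)
P(u) = -54 (P(u) = -12*5 + 6 = -60 + 6 = -54)
P(17) + d = -54 - 382 = -436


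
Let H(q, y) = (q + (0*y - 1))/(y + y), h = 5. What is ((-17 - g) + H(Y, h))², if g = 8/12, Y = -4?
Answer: 11881/36 ≈ 330.03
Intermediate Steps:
g = ⅔ (g = 8*(1/12) = ⅔ ≈ 0.66667)
H(q, y) = (-1 + q)/(2*y) (H(q, y) = (q + (0 - 1))/((2*y)) = (q - 1)*(1/(2*y)) = (-1 + q)*(1/(2*y)) = (-1 + q)/(2*y))
((-17 - g) + H(Y, h))² = ((-17 - 1*⅔) + (½)*(-1 - 4)/5)² = ((-17 - ⅔) + (½)*(⅕)*(-5))² = (-53/3 - ½)² = (-109/6)² = 11881/36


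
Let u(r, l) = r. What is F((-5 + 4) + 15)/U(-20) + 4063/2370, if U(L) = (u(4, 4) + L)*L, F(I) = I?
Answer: 66667/37920 ≈ 1.7581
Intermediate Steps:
U(L) = L*(4 + L) (U(L) = (4 + L)*L = L*(4 + L))
F((-5 + 4) + 15)/U(-20) + 4063/2370 = ((-5 + 4) + 15)/((-20*(4 - 20))) + 4063/2370 = (-1 + 15)/((-20*(-16))) + 4063*(1/2370) = 14/320 + 4063/2370 = 14*(1/320) + 4063/2370 = 7/160 + 4063/2370 = 66667/37920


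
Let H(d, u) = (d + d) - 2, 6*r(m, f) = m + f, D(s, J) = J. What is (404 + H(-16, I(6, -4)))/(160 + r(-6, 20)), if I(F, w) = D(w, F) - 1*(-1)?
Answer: 1110/487 ≈ 2.2793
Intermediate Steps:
r(m, f) = f/6 + m/6 (r(m, f) = (m + f)/6 = (f + m)/6 = f/6 + m/6)
I(F, w) = 1 + F (I(F, w) = F - 1*(-1) = F + 1 = 1 + F)
H(d, u) = -2 + 2*d (H(d, u) = 2*d - 2 = -2 + 2*d)
(404 + H(-16, I(6, -4)))/(160 + r(-6, 20)) = (404 + (-2 + 2*(-16)))/(160 + ((⅙)*20 + (⅙)*(-6))) = (404 + (-2 - 32))/(160 + (10/3 - 1)) = (404 - 34)/(160 + 7/3) = 370/(487/3) = 370*(3/487) = 1110/487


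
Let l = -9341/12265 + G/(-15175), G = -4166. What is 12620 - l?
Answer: 469788481237/37224275 ≈ 12620.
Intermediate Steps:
l = -18130737/37224275 (l = -9341/12265 - 4166/(-15175) = -9341*1/12265 - 4166*(-1/15175) = -9341/12265 + 4166/15175 = -18130737/37224275 ≈ -0.48707)
12620 - l = 12620 - 1*(-18130737/37224275) = 12620 + 18130737/37224275 = 469788481237/37224275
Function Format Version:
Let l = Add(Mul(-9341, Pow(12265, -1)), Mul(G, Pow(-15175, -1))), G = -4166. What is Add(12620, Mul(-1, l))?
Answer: Rational(469788481237, 37224275) ≈ 12620.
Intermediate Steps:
l = Rational(-18130737, 37224275) (l = Add(Mul(-9341, Pow(12265, -1)), Mul(-4166, Pow(-15175, -1))) = Add(Mul(-9341, Rational(1, 12265)), Mul(-4166, Rational(-1, 15175))) = Add(Rational(-9341, 12265), Rational(4166, 15175)) = Rational(-18130737, 37224275) ≈ -0.48707)
Add(12620, Mul(-1, l)) = Add(12620, Mul(-1, Rational(-18130737, 37224275))) = Add(12620, Rational(18130737, 37224275)) = Rational(469788481237, 37224275)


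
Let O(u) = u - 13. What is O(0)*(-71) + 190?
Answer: 1113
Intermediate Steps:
O(u) = -13 + u
O(0)*(-71) + 190 = (-13 + 0)*(-71) + 190 = -13*(-71) + 190 = 923 + 190 = 1113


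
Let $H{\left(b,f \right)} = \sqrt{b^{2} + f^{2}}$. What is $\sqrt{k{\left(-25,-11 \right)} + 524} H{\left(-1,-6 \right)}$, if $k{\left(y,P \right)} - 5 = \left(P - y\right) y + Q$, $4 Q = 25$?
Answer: $\frac{\sqrt{27417}}{2} \approx 82.79$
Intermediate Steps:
$Q = \frac{25}{4}$ ($Q = \frac{1}{4} \cdot 25 = \frac{25}{4} \approx 6.25$)
$k{\left(y,P \right)} = \frac{45}{4} + y \left(P - y\right)$ ($k{\left(y,P \right)} = 5 + \left(\left(P - y\right) y + \frac{25}{4}\right) = 5 + \left(y \left(P - y\right) + \frac{25}{4}\right) = 5 + \left(\frac{25}{4} + y \left(P - y\right)\right) = \frac{45}{4} + y \left(P - y\right)$)
$\sqrt{k{\left(-25,-11 \right)} + 524} H{\left(-1,-6 \right)} = \sqrt{\left(\frac{45}{4} - \left(-25\right)^{2} - -275\right) + 524} \sqrt{\left(-1\right)^{2} + \left(-6\right)^{2}} = \sqrt{\left(\frac{45}{4} - 625 + 275\right) + 524} \sqrt{1 + 36} = \sqrt{\left(\frac{45}{4} - 625 + 275\right) + 524} \sqrt{37} = \sqrt{- \frac{1355}{4} + 524} \sqrt{37} = \sqrt{\frac{741}{4}} \sqrt{37} = \frac{\sqrt{741}}{2} \sqrt{37} = \frac{\sqrt{27417}}{2}$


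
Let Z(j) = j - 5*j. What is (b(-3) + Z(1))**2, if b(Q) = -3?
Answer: 49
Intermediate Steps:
Z(j) = -4*j
(b(-3) + Z(1))**2 = (-3 - 4*1)**2 = (-3 - 4)**2 = (-7)**2 = 49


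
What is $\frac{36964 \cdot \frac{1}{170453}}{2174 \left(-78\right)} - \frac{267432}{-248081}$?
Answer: $\frac{1932465091287007}{1792636786328349} \approx 1.078$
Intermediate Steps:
$\frac{36964 \cdot \frac{1}{170453}}{2174 \left(-78\right)} - \frac{267432}{-248081} = \frac{36964 \cdot \frac{1}{170453}}{-169572} - - \frac{267432}{248081} = \frac{36964}{170453} \left(- \frac{1}{169572}\right) + \frac{267432}{248081} = - \frac{9241}{7226014029} + \frac{267432}{248081} = \frac{1932465091287007}{1792636786328349}$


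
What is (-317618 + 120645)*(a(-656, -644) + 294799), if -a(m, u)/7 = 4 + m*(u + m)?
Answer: 1117788092617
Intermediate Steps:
a(m, u) = -28 - 7*m*(m + u) (a(m, u) = -7*(4 + m*(u + m)) = -7*(4 + m*(m + u)) = -28 - 7*m*(m + u))
(-317618 + 120645)*(a(-656, -644) + 294799) = (-317618 + 120645)*((-28 - 7*(-656)² - 7*(-656)*(-644)) + 294799) = -196973*((-28 - 7*430336 - 2957248) + 294799) = -196973*((-28 - 3012352 - 2957248) + 294799) = -196973*(-5969628 + 294799) = -196973*(-5674829) = 1117788092617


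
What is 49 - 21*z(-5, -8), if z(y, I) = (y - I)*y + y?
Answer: 469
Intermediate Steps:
z(y, I) = y + y*(y - I) (z(y, I) = y*(y - I) + y = y + y*(y - I))
49 - 21*z(-5, -8) = 49 - (-105)*(1 - 5 - 1*(-8)) = 49 - (-105)*(1 - 5 + 8) = 49 - (-105)*4 = 49 - 21*(-20) = 49 + 420 = 469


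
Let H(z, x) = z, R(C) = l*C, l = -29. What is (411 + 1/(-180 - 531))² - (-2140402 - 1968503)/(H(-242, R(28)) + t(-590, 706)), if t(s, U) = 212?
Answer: 32309205833/1011042 ≈ 31956.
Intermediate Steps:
R(C) = -29*C
(411 + 1/(-180 - 531))² - (-2140402 - 1968503)/(H(-242, R(28)) + t(-590, 706)) = (411 + 1/(-180 - 531))² - (-2140402 - 1968503)/(-242 + 212) = (411 + 1/(-711))² - (-4108905)/(-30) = (411 - 1/711)² - (-4108905)*(-1)/30 = (292220/711)² - 1*273927/2 = 85392528400/505521 - 273927/2 = 32309205833/1011042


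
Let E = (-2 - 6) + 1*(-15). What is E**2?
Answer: 529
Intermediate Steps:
E = -23 (E = -8 - 15 = -23)
E**2 = (-23)**2 = 529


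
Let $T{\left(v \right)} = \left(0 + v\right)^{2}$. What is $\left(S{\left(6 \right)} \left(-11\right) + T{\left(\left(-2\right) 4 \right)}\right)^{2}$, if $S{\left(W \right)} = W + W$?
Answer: $4624$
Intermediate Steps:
$S{\left(W \right)} = 2 W$
$T{\left(v \right)} = v^{2}$
$\left(S{\left(6 \right)} \left(-11\right) + T{\left(\left(-2\right) 4 \right)}\right)^{2} = \left(2 \cdot 6 \left(-11\right) + \left(\left(-2\right) 4\right)^{2}\right)^{2} = \left(12 \left(-11\right) + \left(-8\right)^{2}\right)^{2} = \left(-132 + 64\right)^{2} = \left(-68\right)^{2} = 4624$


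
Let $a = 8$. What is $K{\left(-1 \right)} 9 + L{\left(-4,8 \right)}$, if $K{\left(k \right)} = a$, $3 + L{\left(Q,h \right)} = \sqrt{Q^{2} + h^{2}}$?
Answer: $69 + 4 \sqrt{5} \approx 77.944$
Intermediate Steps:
$L{\left(Q,h \right)} = -3 + \sqrt{Q^{2} + h^{2}}$
$K{\left(k \right)} = 8$
$K{\left(-1 \right)} 9 + L{\left(-4,8 \right)} = 8 \cdot 9 - \left(3 - \sqrt{\left(-4\right)^{2} + 8^{2}}\right) = 72 - \left(3 - \sqrt{16 + 64}\right) = 72 - \left(3 - \sqrt{80}\right) = 72 - \left(3 - 4 \sqrt{5}\right) = 69 + 4 \sqrt{5}$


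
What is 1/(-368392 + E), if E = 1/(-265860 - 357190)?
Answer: -623050/229526635601 ≈ -2.7145e-6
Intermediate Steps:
E = -1/623050 (E = 1/(-623050) = -1/623050 ≈ -1.6050e-6)
1/(-368392 + E) = 1/(-368392 - 1/623050) = 1/(-229526635601/623050) = -623050/229526635601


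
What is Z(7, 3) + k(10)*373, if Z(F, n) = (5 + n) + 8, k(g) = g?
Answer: 3746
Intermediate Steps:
Z(F, n) = 13 + n
Z(7, 3) + k(10)*373 = (13 + 3) + 10*373 = 16 + 3730 = 3746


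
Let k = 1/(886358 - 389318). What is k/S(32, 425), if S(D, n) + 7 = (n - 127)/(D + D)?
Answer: -2/2329875 ≈ -8.5841e-7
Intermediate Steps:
S(D, n) = -7 + (-127 + n)/(2*D) (S(D, n) = -7 + (n - 127)/(D + D) = -7 + (-127 + n)/((2*D)) = -7 + (-127 + n)*(1/(2*D)) = -7 + (-127 + n)/(2*D))
k = 1/497040 ≈ 2.0119e-6
k/S(32, 425) = 1/(497040*(((1/2)*(-127 + 425 - 14*32)/32))) = 1/(497040*(((1/2)*(1/32)*(-127 + 425 - 448)))) = 1/(497040*(((1/2)*(1/32)*(-150)))) = 1/(497040*(-75/32)) = (1/497040)*(-32/75) = -2/2329875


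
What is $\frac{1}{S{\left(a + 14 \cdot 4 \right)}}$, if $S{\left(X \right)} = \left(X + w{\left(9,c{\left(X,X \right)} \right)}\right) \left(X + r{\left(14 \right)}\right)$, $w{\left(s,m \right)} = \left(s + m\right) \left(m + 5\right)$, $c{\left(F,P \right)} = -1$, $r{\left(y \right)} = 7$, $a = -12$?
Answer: $\frac{1}{3876} \approx 0.000258$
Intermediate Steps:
$w{\left(s,m \right)} = \left(5 + m\right) \left(m + s\right)$ ($w{\left(s,m \right)} = \left(m + s\right) \left(5 + m\right) = \left(5 + m\right) \left(m + s\right)$)
$S{\left(X \right)} = \left(7 + X\right) \left(32 + X\right)$ ($S{\left(X \right)} = \left(X + \left(\left(-1\right)^{2} + 5 \left(-1\right) + 5 \cdot 9 - 9\right)\right) \left(X + 7\right) = \left(X + \left(1 - 5 + 45 - 9\right)\right) \left(7 + X\right) = \left(X + 32\right) \left(7 + X\right) = \left(32 + X\right) \left(7 + X\right) = \left(7 + X\right) \left(32 + X\right)$)
$\frac{1}{S{\left(a + 14 \cdot 4 \right)}} = \frac{1}{224 + \left(-12 + 14 \cdot 4\right)^{2} + 39 \left(-12 + 14 \cdot 4\right)} = \frac{1}{224 + \left(-12 + 56\right)^{2} + 39 \left(-12 + 56\right)} = \frac{1}{224 + 44^{2} + 39 \cdot 44} = \frac{1}{224 + 1936 + 1716} = \frac{1}{3876}$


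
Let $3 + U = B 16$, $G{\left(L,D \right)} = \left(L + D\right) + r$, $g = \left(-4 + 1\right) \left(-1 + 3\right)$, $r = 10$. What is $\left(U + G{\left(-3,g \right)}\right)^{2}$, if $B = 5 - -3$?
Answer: $15876$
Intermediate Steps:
$B = 8$ ($B = 5 + 3 = 8$)
$g = -6$ ($g = \left(-3\right) 2 = -6$)
$G{\left(L,D \right)} = 10 + D + L$ ($G{\left(L,D \right)} = \left(L + D\right) + 10 = \left(D + L\right) + 10 = 10 + D + L$)
$U = 125$ ($U = -3 + 8 \cdot 16 = -3 + 128 = 125$)
$\left(U + G{\left(-3,g \right)}\right)^{2} = \left(125 - -1\right)^{2} = \left(125 + 1\right)^{2} = 126^{2} = 15876$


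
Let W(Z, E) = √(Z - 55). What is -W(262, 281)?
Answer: -3*√23 ≈ -14.387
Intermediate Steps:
W(Z, E) = √(-55 + Z)
-W(262, 281) = -√(-55 + 262) = -√207 = -3*√23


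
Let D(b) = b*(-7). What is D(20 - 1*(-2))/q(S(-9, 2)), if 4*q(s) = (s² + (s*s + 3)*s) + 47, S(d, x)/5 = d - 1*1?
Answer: 616/122603 ≈ 0.0050243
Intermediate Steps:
S(d, x) = -5 + 5*d (S(d, x) = 5*(d - 1*1) = 5*(d - 1) = 5*(-1 + d) = -5 + 5*d)
q(s) = 47/4 + s²/4 + s*(3 + s²)/4 (q(s) = ((s² + (s*s + 3)*s) + 47)/4 = ((s² + (s² + 3)*s) + 47)/4 = ((s² + (3 + s²)*s) + 47)/4 = ((s² + s*(3 + s²)) + 47)/4 = (47 + s² + s*(3 + s²))/4 = 47/4 + s²/4 + s*(3 + s²)/4)
D(b) = -7*b
D(20 - 1*(-2))/q(S(-9, 2)) = (-7*(20 - 1*(-2)))/(47/4 + (-5 + 5*(-9))²/4 + (-5 + 5*(-9))³/4 + 3*(-5 + 5*(-9))/4) = (-7*(20 + 2))/(47/4 + (-5 - 45)²/4 + (-5 - 45)³/4 + 3*(-5 - 45)/4) = (-7*22)/(47/4 + (¼)*(-50)² + (¼)*(-50)³ + (¾)*(-50)) = -154/(47/4 + (¼)*2500 + (¼)*(-125000) - 75/2) = -154/(47/4 + 625 - 31250 - 75/2) = -154/(-122603/4) = -154*(-4/122603) = 616/122603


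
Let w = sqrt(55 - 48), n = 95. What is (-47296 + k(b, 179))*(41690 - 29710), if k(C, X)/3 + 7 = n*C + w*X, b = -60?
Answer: -771715660 + 6433260*sqrt(7) ≈ -7.5470e+8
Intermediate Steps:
w = sqrt(7) ≈ 2.6458
k(C, X) = -21 + 285*C + 3*X*sqrt(7) (k(C, X) = -21 + 3*(95*C + sqrt(7)*X) = -21 + 3*(95*C + X*sqrt(7)) = -21 + (285*C + 3*X*sqrt(7)) = -21 + 285*C + 3*X*sqrt(7))
(-47296 + k(b, 179))*(41690 - 29710) = (-47296 + (-21 + 285*(-60) + 3*179*sqrt(7)))*(41690 - 29710) = (-47296 + (-21 - 17100 + 537*sqrt(7)))*11980 = (-47296 + (-17121 + 537*sqrt(7)))*11980 = (-64417 + 537*sqrt(7))*11980 = -771715660 + 6433260*sqrt(7)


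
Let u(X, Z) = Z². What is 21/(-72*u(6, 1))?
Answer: -7/24 ≈ -0.29167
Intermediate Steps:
21/(-72*u(6, 1)) = 21/(-72*1²) = 21/(-72*1) = 21/(-72) = -1/72*21 = -7/24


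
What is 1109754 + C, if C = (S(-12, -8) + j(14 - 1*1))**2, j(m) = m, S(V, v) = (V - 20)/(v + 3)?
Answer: 27753259/25 ≈ 1.1101e+6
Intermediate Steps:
S(V, v) = (-20 + V)/(3 + v)
C = 9409/25 (C = ((-20 - 12)/(3 - 8) + (14 - 1*1))**2 = (-32/(-5) + (14 - 1))**2 = (-1/5*(-32) + 13)**2 = (32/5 + 13)**2 = (97/5)**2 = 9409/25 ≈ 376.36)
1109754 + C = 1109754 + 9409/25 = 27753259/25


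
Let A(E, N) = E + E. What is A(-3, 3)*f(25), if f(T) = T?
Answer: -150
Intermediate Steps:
A(E, N) = 2*E
A(-3, 3)*f(25) = (2*(-3))*25 = -6*25 = -150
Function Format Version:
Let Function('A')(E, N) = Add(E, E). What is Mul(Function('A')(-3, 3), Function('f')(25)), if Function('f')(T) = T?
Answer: -150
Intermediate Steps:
Function('A')(E, N) = Mul(2, E)
Mul(Function('A')(-3, 3), Function('f')(25)) = Mul(Mul(2, -3), 25) = Mul(-6, 25) = -150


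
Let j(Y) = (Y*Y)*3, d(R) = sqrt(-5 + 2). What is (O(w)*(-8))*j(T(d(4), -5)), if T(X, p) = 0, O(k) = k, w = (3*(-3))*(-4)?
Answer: 0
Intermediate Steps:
w = 36 (w = -9*(-4) = 36)
d(R) = I*sqrt(3) (d(R) = sqrt(-3) = I*sqrt(3))
j(Y) = 3*Y**2 (j(Y) = Y**2*3 = 3*Y**2)
(O(w)*(-8))*j(T(d(4), -5)) = (36*(-8))*(3*0**2) = -864*0 = -288*0 = 0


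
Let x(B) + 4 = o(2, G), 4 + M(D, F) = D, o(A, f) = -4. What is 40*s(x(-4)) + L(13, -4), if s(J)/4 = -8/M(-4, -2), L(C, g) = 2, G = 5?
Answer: 162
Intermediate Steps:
M(D, F) = -4 + D
x(B) = -8 (x(B) = -4 - 4 = -8)
s(J) = 4 (s(J) = 4*(-8/(-4 - 4)) = 4*(-8/(-8)) = 4*(-8*(-⅛)) = 4*1 = 4)
40*s(x(-4)) + L(13, -4) = 40*4 + 2 = 160 + 2 = 162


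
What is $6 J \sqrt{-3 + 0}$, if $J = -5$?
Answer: $- 30 i \sqrt{3} \approx - 51.962 i$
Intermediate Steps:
$6 J \sqrt{-3 + 0} = 6 \left(-5\right) \sqrt{-3 + 0} = - 30 \sqrt{-3} = - 30 i \sqrt{3}$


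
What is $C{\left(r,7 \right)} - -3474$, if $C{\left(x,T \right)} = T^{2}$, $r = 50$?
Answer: $3523$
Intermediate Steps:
$C{\left(r,7 \right)} - -3474 = 7^{2} - -3474 = 49 + 3474 = 3523$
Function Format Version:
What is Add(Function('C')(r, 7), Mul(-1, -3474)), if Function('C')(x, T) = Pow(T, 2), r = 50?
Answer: 3523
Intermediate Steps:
Add(Function('C')(r, 7), Mul(-1, -3474)) = Add(Pow(7, 2), Mul(-1, -3474)) = Add(49, 3474) = 3523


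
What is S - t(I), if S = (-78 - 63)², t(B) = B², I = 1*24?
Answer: 19305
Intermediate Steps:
I = 24
S = 19881 (S = (-141)² = 19881)
S - t(I) = 19881 - 1*24² = 19881 - 1*576 = 19881 - 576 = 19305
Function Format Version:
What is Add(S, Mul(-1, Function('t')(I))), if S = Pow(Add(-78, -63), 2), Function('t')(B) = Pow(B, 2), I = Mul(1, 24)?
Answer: 19305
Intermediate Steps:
I = 24
S = 19881 (S = Pow(-141, 2) = 19881)
Add(S, Mul(-1, Function('t')(I))) = Add(19881, Mul(-1, Pow(24, 2))) = Add(19881, Mul(-1, 576)) = Add(19881, -576) = 19305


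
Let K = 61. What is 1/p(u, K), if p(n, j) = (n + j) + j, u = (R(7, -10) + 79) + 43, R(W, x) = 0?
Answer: 1/244 ≈ 0.0040984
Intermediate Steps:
u = 122 (u = (0 + 79) + 43 = 79 + 43 = 122)
p(n, j) = n + 2*j (p(n, j) = (j + n) + j = n + 2*j)
1/p(u, K) = 1/(122 + 2*61) = 1/(122 + 122) = 1/244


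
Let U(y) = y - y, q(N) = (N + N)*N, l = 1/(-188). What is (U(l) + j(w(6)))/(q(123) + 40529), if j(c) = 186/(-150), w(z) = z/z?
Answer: -31/1769675 ≈ -1.7517e-5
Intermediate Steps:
l = -1/188 ≈ -0.0053191
w(z) = 1
q(N) = 2*N² (q(N) = (2*N)*N = 2*N²)
U(y) = 0
j(c) = -31/25 (j(c) = 186*(-1/150) = -31/25)
(U(l) + j(w(6)))/(q(123) + 40529) = (0 - 31/25)/(2*123² + 40529) = -31/(25*(2*15129 + 40529)) = -31/(25*(30258 + 40529)) = -31/25/70787 = -31/25*1/70787 = -31/1769675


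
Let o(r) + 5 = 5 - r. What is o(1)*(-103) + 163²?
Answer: 26672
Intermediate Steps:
o(r) = -r (o(r) = -5 + (5 - r) = -r)
o(1)*(-103) + 163² = -1*1*(-103) + 163² = -1*(-103) + 26569 = 103 + 26569 = 26672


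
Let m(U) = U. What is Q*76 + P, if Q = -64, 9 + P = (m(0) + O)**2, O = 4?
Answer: -4857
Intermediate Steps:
P = 7 (P = -9 + (0 + 4)**2 = -9 + 4**2 = -9 + 16 = 7)
Q*76 + P = -64*76 + 7 = -4864 + 7 = -4857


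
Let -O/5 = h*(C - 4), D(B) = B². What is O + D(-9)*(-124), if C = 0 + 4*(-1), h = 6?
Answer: -9804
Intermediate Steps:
C = -4 (C = 0 - 4 = -4)
O = 240 (O = -30*(-4 - 4) = -30*(-8) = -5*(-48) = 240)
O + D(-9)*(-124) = 240 + (-9)²*(-124) = 240 + 81*(-124) = 240 - 10044 = -9804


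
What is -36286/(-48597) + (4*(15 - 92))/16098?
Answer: 94860692/130385751 ≈ 0.72754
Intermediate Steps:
-36286/(-48597) + (4*(15 - 92))/16098 = -36286*(-1/48597) + (4*(-77))*(1/16098) = 36286/48597 - 308*1/16098 = 36286/48597 - 154/8049 = 94860692/130385751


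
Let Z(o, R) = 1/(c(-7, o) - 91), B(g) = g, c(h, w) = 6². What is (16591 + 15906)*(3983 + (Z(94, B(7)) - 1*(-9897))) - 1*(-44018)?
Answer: 24810598293/55 ≈ 4.5110e+8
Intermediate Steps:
c(h, w) = 36
Z(o, R) = -1/55 (Z(o, R) = 1/(36 - 91) = 1/(-55) = -1/55)
(16591 + 15906)*(3983 + (Z(94, B(7)) - 1*(-9897))) - 1*(-44018) = (16591 + 15906)*(3983 + (-1/55 - 1*(-9897))) - 1*(-44018) = 32497*(3983 + (-1/55 + 9897)) + 44018 = 32497*(3983 + 544334/55) + 44018 = 32497*(763399/55) + 44018 = 24808177303/55 + 44018 = 24810598293/55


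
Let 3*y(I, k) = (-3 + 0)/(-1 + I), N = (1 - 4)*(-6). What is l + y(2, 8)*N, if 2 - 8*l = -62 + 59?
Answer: -139/8 ≈ -17.375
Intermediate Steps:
N = 18 (N = -3*(-6) = 18)
y(I, k) = -1/(-1 + I) (y(I, k) = ((-3 + 0)/(-1 + I))/3 = (-3/(-1 + I))/3 = -1/(-1 + I))
l = 5/8 (l = ¼ - (-62 + 59)/8 = ¼ - ⅛*(-3) = ¼ + 3/8 = 5/8 ≈ 0.62500)
l + y(2, 8)*N = 5/8 - 1/(-1 + 2)*18 = 5/8 - 1/1*18 = 5/8 - 1*1*18 = 5/8 - 1*18 = 5/8 - 18 = -139/8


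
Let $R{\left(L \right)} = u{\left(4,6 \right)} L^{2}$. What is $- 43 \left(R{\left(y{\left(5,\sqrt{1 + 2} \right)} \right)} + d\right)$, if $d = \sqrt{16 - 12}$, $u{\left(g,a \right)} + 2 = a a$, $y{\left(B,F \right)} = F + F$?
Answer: $-17630$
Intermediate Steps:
$y{\left(B,F \right)} = 2 F$
$u{\left(g,a \right)} = -2 + a^{2}$ ($u{\left(g,a \right)} = -2 + a a = -2 + a^{2}$)
$d = 2$ ($d = \sqrt{4} = 2$)
$R{\left(L \right)} = 34 L^{2}$ ($R{\left(L \right)} = \left(-2 + 6^{2}\right) L^{2} = \left(-2 + 36\right) L^{2} = 34 L^{2}$)
$- 43 \left(R{\left(y{\left(5,\sqrt{1 + 2} \right)} \right)} + d\right) = - 43 \left(34 \left(2 \sqrt{1 + 2}\right)^{2} + 2\right) = - 43 \left(34 \left(2 \sqrt{3}\right)^{2} + 2\right) = - 43 \left(34 \cdot 12 + 2\right) = - 43 \left(408 + 2\right) = \left(-43\right) 410 = -17630$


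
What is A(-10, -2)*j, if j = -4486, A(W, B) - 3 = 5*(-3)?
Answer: 53832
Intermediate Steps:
A(W, B) = -12 (A(W, B) = 3 + 5*(-3) = 3 - 15 = -12)
A(-10, -2)*j = -12*(-4486) = 53832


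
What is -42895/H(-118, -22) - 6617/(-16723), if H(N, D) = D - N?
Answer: -716697853/1605408 ≈ -446.43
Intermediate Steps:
-42895/H(-118, -22) - 6617/(-16723) = -42895/(-22 - 1*(-118)) - 6617/(-16723) = -42895/(-22 + 118) - 6617*(-1/16723) = -42895/96 + 6617/16723 = -716697853/1605408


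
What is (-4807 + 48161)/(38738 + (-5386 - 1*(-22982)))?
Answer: 21677/28167 ≈ 0.76959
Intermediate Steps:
(-4807 + 48161)/(38738 + (-5386 - 1*(-22982))) = 43354/(38738 + (-5386 + 22982)) = 43354/(38738 + 17596) = 43354/56334 = 43354*(1/56334) = 21677/28167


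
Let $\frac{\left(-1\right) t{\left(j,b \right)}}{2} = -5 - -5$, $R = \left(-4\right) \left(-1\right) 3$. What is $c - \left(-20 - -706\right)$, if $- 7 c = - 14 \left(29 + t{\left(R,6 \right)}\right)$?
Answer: $-628$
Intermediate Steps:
$R = 12$ ($R = 4 \cdot 3 = 12$)
$t{\left(j,b \right)} = 0$ ($t{\left(j,b \right)} = - 2 \left(-5 - -5\right) = - 2 \left(-5 + 5\right) = \left(-2\right) 0 = 0$)
$c = 58$ ($c = - \frac{\left(-14\right) \left(29 + 0\right)}{7} = - \frac{\left(-14\right) 29}{7} = \left(- \frac{1}{7}\right) \left(-406\right) = 58$)
$c - \left(-20 - -706\right) = 58 - \left(-20 - -706\right) = 58 - \left(-20 + 706\right) = 58 - 686 = -628$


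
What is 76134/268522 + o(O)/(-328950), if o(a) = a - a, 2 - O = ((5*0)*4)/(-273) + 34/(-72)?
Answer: 38067/134261 ≈ 0.28353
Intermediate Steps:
O = 89/36 (O = 2 - (((5*0)*4)/(-273) + 34/(-72)) = 2 - ((0*4)*(-1/273) + 34*(-1/72)) = 2 - (0*(-1/273) - 17/36) = 2 - (0 - 17/36) = 2 - 1*(-17/36) = 2 + 17/36 = 89/36 ≈ 2.4722)
o(a) = 0
76134/268522 + o(O)/(-328950) = 76134/268522 + 0/(-328950) = 76134*(1/268522) + 0*(-1/328950) = 38067/134261 + 0 = 38067/134261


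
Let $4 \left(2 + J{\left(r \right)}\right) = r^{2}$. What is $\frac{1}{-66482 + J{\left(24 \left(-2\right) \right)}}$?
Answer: $- \frac{1}{65908} \approx -1.5173 \cdot 10^{-5}$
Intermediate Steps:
$J{\left(r \right)} = -2 + \frac{r^{2}}{4}$
$\frac{1}{-66482 + J{\left(24 \left(-2\right) \right)}} = \frac{1}{-66482 - \left(2 - \frac{\left(24 \left(-2\right)\right)^{2}}{4}\right)} = \frac{1}{-66482 - \left(2 - \frac{\left(-48\right)^{2}}{4}\right)} = \frac{1}{-66482 + \left(-2 + \frac{1}{4} \cdot 2304\right)} = \frac{1}{-66482 + \left(-2 + 576\right)} = \frac{1}{-66482 + 574} = \frac{1}{-65908} = - \frac{1}{65908}$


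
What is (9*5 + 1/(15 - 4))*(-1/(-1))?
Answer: 496/11 ≈ 45.091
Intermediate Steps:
(9*5 + 1/(15 - 4))*(-1/(-1)) = (45 + 1/11)*(-1*(-1)) = (45 + 1/11)*1 = (496/11)*1 = 496/11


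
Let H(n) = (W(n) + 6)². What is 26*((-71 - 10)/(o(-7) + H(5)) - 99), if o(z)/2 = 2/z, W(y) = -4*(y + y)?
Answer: -3472209/1348 ≈ -2575.8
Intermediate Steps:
W(y) = -8*y
H(n) = (6 - 8*n)² (H(n) = (-8*n + 6)² = (6 - 8*n)²)
o(z) = 4/z (o(z) = 2*(2/z) = 4/z)
26*((-71 - 10)/(o(-7) + H(5)) - 99) = 26*((-71 - 10)/(4/(-7) + 4*(-3 + 4*5)²) - 99) = 26*(-81/(4*(-⅐) + 4*(-3 + 20)²) - 99) = 26*(-81/(-4/7 + 4*17²) - 99) = 26*(-81/(-4/7 + 4*289) - 99) = 26*(-81/(-4/7 + 1156) - 99) = 26*(-81/8088/7 - 99) = 26*(-81*7/8088 - 99) = 26*(-189/2696 - 99) = 26*(-267093/2696) = -3472209/1348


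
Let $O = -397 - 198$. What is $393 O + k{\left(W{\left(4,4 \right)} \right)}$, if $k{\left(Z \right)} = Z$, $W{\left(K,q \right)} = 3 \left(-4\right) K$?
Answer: $-233883$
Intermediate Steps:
$W{\left(K,q \right)} = - 12 K$
$O = -595$
$393 O + k{\left(W{\left(4,4 \right)} \right)} = 393 \left(-595\right) - 48 = -233835 - 48 = -233883$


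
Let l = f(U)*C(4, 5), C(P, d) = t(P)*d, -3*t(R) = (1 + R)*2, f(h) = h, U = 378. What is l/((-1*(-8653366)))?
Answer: -3150/4326683 ≈ -0.00072804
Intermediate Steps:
t(R) = -2/3 - 2*R/3 (t(R) = -(1 + R)*2/3 = -(2 + 2*R)/3 = -2/3 - 2*R/3)
C(P, d) = d*(-2/3 - 2*P/3) (C(P, d) = (-2/3 - 2*P/3)*d = d*(-2/3 - 2*P/3))
l = -6300 (l = 378*(-2/3*5*(1 + 4)) = 378*(-2/3*5*5) = 378*(-50/3) = -6300)
l/((-1*(-8653366))) = -6300/((-1*(-8653366))) = -6300/8653366 = -6300*1/8653366 = -3150/4326683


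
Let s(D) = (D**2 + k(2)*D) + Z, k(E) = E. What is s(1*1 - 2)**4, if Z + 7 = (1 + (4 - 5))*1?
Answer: 4096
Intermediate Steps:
Z = -7 (Z = -7 + (1 + (4 - 5))*1 = -7 + (1 - 1)*1 = -7 + 0*1 = -7 + 0 = -7)
s(D) = -7 + D**2 + 2*D (s(D) = (D**2 + 2*D) - 7 = -7 + D**2 + 2*D)
s(1*1 - 2)**4 = (-7 + (1*1 - 2)**2 + 2*(1*1 - 2))**4 = (-7 + (1 - 2)**2 + 2*(1 - 2))**4 = (-7 + (-1)**2 + 2*(-1))**4 = (-7 + 1 - 2)**4 = (-8)**4 = 4096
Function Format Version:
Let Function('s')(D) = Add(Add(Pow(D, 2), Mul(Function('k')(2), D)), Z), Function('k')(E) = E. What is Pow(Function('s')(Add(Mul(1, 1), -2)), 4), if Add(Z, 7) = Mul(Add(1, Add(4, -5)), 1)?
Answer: 4096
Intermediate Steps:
Z = -7 (Z = Add(-7, Mul(Add(1, Add(4, -5)), 1)) = Add(-7, Mul(Add(1, -1), 1)) = Add(-7, Mul(0, 1)) = Add(-7, 0) = -7)
Function('s')(D) = Add(-7, Pow(D, 2), Mul(2, D)) (Function('s')(D) = Add(Add(Pow(D, 2), Mul(2, D)), -7) = Add(-7, Pow(D, 2), Mul(2, D)))
Pow(Function('s')(Add(Mul(1, 1), -2)), 4) = Pow(Add(-7, Pow(Add(Mul(1, 1), -2), 2), Mul(2, Add(Mul(1, 1), -2))), 4) = Pow(Add(-7, Pow(Add(1, -2), 2), Mul(2, Add(1, -2))), 4) = Pow(Add(-7, Pow(-1, 2), Mul(2, -1)), 4) = Pow(Add(-7, 1, -2), 4) = Pow(-8, 4) = 4096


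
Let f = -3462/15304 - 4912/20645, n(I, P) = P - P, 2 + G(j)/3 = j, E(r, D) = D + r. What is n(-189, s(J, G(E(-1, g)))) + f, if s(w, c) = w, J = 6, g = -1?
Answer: -73323119/157975540 ≈ -0.46414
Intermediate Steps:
G(j) = -6 + 3*j
n(I, P) = 0
f = -73323119/157975540 (f = -3462*1/15304 - 4912*1/20645 = -1731/7652 - 4912/20645 = -73323119/157975540 ≈ -0.46414)
n(-189, s(J, G(E(-1, g)))) + f = 0 - 73323119/157975540 = -73323119/157975540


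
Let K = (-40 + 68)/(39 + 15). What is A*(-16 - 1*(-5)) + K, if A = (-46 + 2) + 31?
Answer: 3875/27 ≈ 143.52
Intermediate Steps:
A = -13 (A = -44 + 31 = -13)
K = 14/27 (K = 28/54 = 28*(1/54) = 14/27 ≈ 0.51852)
A*(-16 - 1*(-5)) + K = -13*(-16 - 1*(-5)) + 14/27 = -13*(-16 + 5) + 14/27 = -13*(-11) + 14/27 = 143 + 14/27 = 3875/27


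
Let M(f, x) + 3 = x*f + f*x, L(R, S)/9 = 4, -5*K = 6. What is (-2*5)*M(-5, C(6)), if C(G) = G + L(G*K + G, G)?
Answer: 4230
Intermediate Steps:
K = -6/5 (K = -1/5*6 = -6/5 ≈ -1.2000)
L(R, S) = 36 (L(R, S) = 9*4 = 36)
C(G) = 36 + G (C(G) = G + 36 = 36 + G)
M(f, x) = -3 + 2*f*x (M(f, x) = -3 + (x*f + f*x) = -3 + (f*x + f*x) = -3 + 2*f*x)
(-2*5)*M(-5, C(6)) = (-2*5)*(-3 + 2*(-5)*(36 + 6)) = -10*(-3 + 2*(-5)*42) = -10*(-3 - 420) = -10*(-423) = 4230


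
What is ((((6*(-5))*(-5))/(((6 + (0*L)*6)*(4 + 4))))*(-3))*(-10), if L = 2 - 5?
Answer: 375/4 ≈ 93.750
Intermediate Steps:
L = -3
((((6*(-5))*(-5))/(((6 + (0*L)*6)*(4 + 4))))*(-3))*(-10) = ((((6*(-5))*(-5))/(((6 + (0*(-3))*6)*(4 + 4))))*(-3))*(-10) = (((-30*(-5))/(((6 + 0*6)*8)))*(-3))*(-10) = ((150/(((6 + 0)*8)))*(-3))*(-10) = ((150/((6*8)))*(-3))*(-10) = ((150/48)*(-3))*(-10) = ((150*(1/48))*(-3))*(-10) = ((25/8)*(-3))*(-10) = -75/8*(-10) = 375/4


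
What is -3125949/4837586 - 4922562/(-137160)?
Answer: 1948713487541/55293607980 ≈ 35.243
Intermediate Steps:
-3125949/4837586 - 4922562/(-137160) = -3125949*1/4837586 - 4922562*(-1/137160) = -3125949/4837586 + 820427/22860 = 1948713487541/55293607980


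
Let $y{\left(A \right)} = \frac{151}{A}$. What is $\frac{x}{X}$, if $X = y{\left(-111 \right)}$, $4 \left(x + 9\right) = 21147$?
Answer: $- \frac{2343321}{604} \approx -3879.7$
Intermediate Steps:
$x = \frac{21111}{4}$ ($x = -9 + \frac{1}{4} \cdot 21147 = -9 + \frac{21147}{4} = \frac{21111}{4} \approx 5277.8$)
$X = - \frac{151}{111}$ ($X = \frac{151}{-111} = 151 \left(- \frac{1}{111}\right) = - \frac{151}{111} \approx -1.3604$)
$\frac{x}{X} = \frac{21111}{4 \left(- \frac{151}{111}\right)} = \frac{21111}{4} \left(- \frac{111}{151}\right) = - \frac{2343321}{604}$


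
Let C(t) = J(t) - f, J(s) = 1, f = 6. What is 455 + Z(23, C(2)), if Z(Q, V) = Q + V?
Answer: 473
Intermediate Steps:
C(t) = -5 (C(t) = 1 - 1*6 = 1 - 6 = -5)
455 + Z(23, C(2)) = 455 + (23 - 5) = 455 + 18 = 473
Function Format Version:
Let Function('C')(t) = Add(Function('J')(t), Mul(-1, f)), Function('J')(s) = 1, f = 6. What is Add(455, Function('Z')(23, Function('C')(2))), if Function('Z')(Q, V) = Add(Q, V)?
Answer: 473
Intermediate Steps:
Function('C')(t) = -5 (Function('C')(t) = Add(1, Mul(-1, 6)) = Add(1, -6) = -5)
Add(455, Function('Z')(23, Function('C')(2))) = Add(455, Add(23, -5)) = Add(455, 18) = 473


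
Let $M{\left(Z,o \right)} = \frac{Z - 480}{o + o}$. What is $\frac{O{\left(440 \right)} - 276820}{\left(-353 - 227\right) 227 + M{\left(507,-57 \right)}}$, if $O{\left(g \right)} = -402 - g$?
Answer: $\frac{1507308}{714727} \approx 2.1089$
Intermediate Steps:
$M{\left(Z,o \right)} = \frac{-480 + Z}{2 o}$
$\frac{O{\left(440 \right)} - 276820}{\left(-353 - 227\right) 227 + M{\left(507,-57 \right)}} = \frac{\left(-402 - 440\right) - 276820}{\left(-353 - 227\right) 227 + \frac{-480 + 507}{2 \left(-57\right)}} = \frac{\left(-402 - 440\right) - 276820}{\left(-580\right) 227 + \frac{1}{2} \left(- \frac{1}{57}\right) 27} = \frac{-842 - 276820}{-131660 - \frac{9}{38}} = - \frac{277662}{- \frac{5003089}{38}} = \left(-277662\right) \left(- \frac{38}{5003089}\right) = \frac{1507308}{714727}$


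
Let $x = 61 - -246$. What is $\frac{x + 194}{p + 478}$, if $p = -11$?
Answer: $\frac{501}{467} \approx 1.0728$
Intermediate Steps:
$x = 307$ ($x = 61 + 246 = 307$)
$\frac{x + 194}{p + 478} = \frac{307 + 194}{-11 + 478} = \frac{501}{467}$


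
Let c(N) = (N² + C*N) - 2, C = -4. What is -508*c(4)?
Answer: 1016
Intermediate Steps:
c(N) = -2 + N² - 4*N (c(N) = (N² - 4*N) - 2 = -2 + N² - 4*N)
-508*c(4) = -508*(-2 + 4² - 4*4) = -508*(-2 + 16 - 16) = -508*(-2) = 1016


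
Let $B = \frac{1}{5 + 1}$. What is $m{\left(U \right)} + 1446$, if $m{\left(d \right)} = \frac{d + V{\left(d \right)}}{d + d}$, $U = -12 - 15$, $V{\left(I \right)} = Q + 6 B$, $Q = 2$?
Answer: $\frac{13018}{9} \approx 1446.4$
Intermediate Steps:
$B = \frac{1}{6} \approx 0.16667$
$V{\left(I \right)} = 3$ ($V{\left(I \right)} = 2 + 6 \cdot \frac{1}{6} = 2 + 1 = 3$)
$U = -27$ ($U = -12 - 15 = -27$)
$m{\left(d \right)} = \frac{3 + d}{2 d}$ ($m{\left(d \right)} = \frac{d + 3}{d + d} = \frac{3 + d}{2 d}$)
$m{\left(U \right)} + 1446 = \frac{3 - 27}{2 \left(-27\right)} + 1446 = \frac{1}{2} \left(- \frac{1}{27}\right) \left(-24\right) + 1446 = \frac{4}{9} + 1446 = \frac{13018}{9}$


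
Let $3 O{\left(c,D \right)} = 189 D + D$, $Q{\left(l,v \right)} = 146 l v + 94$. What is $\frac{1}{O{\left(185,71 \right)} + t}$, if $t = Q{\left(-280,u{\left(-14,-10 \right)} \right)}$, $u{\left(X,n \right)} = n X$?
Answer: $- \frac{3}{17155828} \approx -1.7487 \cdot 10^{-7}$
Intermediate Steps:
$u{\left(X,n \right)} = X n$
$Q{\left(l,v \right)} = 94 + 146 l v$ ($Q{\left(l,v \right)} = 146 l v + 94 = 94 + 146 l v$)
$t = -5723106$ ($t = 94 + 146 \left(-280\right) \left(\left(-14\right) \left(-10\right)\right) = 94 + 146 \left(-280\right) 140 = 94 - 5723200 = -5723106$)
$O{\left(c,D \right)} = \frac{190 D}{3}$ ($O{\left(c,D \right)} = \frac{189 D + D}{3} = \frac{190 D}{3}$)
$\frac{1}{O{\left(185,71 \right)} + t} = \frac{1}{\frac{190}{3} \cdot 71 - 5723106} = \frac{1}{\frac{13490}{3} - 5723106} = \frac{1}{- \frac{17155828}{3}} = - \frac{3}{17155828}$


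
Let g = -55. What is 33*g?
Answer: -1815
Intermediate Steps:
33*g = 33*(-55) = -1815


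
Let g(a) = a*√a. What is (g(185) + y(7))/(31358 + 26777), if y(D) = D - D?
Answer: 37*√185/11627 ≈ 0.043283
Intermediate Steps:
y(D) = 0
g(a) = a^(3/2)
(g(185) + y(7))/(31358 + 26777) = (185^(3/2) + 0)/(31358 + 26777) = (185*√185 + 0)/58135 = (185*√185)*(1/58135) = 37*√185/11627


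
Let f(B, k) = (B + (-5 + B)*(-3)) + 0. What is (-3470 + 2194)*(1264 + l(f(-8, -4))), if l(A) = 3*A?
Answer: -1731532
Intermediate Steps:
f(B, k) = 15 - 2*B (f(B, k) = (B + (15 - 3*B)) + 0 = (15 - 2*B) + 0 = 15 - 2*B)
(-3470 + 2194)*(1264 + l(f(-8, -4))) = (-3470 + 2194)*(1264 + 3*(15 - 2*(-8))) = -1276*(1264 + 3*(15 + 16)) = -1276*(1264 + 3*31) = -1276*(1264 + 93) = -1276*1357 = -1731532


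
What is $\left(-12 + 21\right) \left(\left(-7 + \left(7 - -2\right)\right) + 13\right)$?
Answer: $135$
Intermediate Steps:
$\left(-12 + 21\right) \left(\left(-7 + \left(7 - -2\right)\right) + 13\right) = 9 \left(\left(-7 + \left(7 + 2\right)\right) + 13\right) = 9 \left(\left(-7 + 9\right) + 13\right) = 9 \left(2 + 13\right) = 9 \cdot 15 = 135$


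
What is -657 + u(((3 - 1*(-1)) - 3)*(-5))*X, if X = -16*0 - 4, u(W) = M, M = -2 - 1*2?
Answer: -641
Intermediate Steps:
M = -4 (M = -2 - 2 = -4)
u(W) = -4
X = -4 (X = 0 - 4 = -4)
-657 + u(((3 - 1*(-1)) - 3)*(-5))*X = -657 - 4*(-4) = -657 + 16 = -641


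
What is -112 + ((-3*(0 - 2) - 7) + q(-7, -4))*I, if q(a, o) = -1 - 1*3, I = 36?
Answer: -292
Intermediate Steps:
q(a, o) = -4 (q(a, o) = -1 - 3 = -4)
-112 + ((-3*(0 - 2) - 7) + q(-7, -4))*I = -112 + ((-3*(0 - 2) - 7) - 4)*36 = -112 + ((-3*(-2) - 7) - 4)*36 = -112 + ((6 - 7) - 4)*36 = -112 + (-1 - 4)*36 = -112 - 5*36 = -112 - 180 = -292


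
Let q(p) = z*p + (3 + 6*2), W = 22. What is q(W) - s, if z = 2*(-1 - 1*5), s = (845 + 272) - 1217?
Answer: -149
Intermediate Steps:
s = -100 (s = 1117 - 1217 = -100)
z = -12 (z = 2*(-1 - 5) = 2*(-6) = -12)
q(p) = 15 - 12*p (q(p) = -12*p + (3 + 6*2) = -12*p + (3 + 12) = -12*p + 15 = 15 - 12*p)
q(W) - s = (15 - 12*22) - 1*(-100) = (15 - 264) + 100 = -249 + 100 = -149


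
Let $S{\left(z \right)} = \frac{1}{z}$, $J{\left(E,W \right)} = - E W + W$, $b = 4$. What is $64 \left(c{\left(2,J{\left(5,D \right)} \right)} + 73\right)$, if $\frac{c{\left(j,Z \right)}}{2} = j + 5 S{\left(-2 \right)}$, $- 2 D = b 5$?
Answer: $4608$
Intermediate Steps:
$D = -10$ ($D = - \frac{4 \cdot 5}{2} = \left(- \frac{1}{2}\right) 20 = -10$)
$J{\left(E,W \right)} = W - E W$ ($J{\left(E,W \right)} = - E W + W = W - E W$)
$c{\left(j,Z \right)} = -5 + 2 j$ ($c{\left(j,Z \right)} = 2 \left(j + \frac{5}{-2}\right) = 2 \left(j + 5 \left(- \frac{1}{2}\right)\right) = 2 \left(j - \frac{5}{2}\right) = 2 \left(- \frac{5}{2} + j\right) = -5 + 2 j$)
$64 \left(c{\left(2,J{\left(5,D \right)} \right)} + 73\right) = 64 \left(\left(-5 + 2 \cdot 2\right) + 73\right) = 64 \left(\left(-5 + 4\right) + 73\right) = 64 \left(-1 + 73\right) = 64 \cdot 72 = 4608$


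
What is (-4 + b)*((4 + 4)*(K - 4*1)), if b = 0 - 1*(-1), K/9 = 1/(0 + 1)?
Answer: -120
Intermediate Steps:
K = 9 (K = 9/(0 + 1) = 9/1 = 9*1 = 9)
b = 1 (b = 0 + 1 = 1)
(-4 + b)*((4 + 4)*(K - 4*1)) = (-4 + 1)*((4 + 4)*(9 - 4*1)) = -24*(9 - 4) = -24*5 = -3*40 = -120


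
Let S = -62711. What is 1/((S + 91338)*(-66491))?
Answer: -1/1903437857 ≈ -5.2537e-10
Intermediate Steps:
1/((S + 91338)*(-66491)) = 1/((-62711 + 91338)*(-66491)) = -1/66491/28627 = (1/28627)*(-1/66491) = -1/1903437857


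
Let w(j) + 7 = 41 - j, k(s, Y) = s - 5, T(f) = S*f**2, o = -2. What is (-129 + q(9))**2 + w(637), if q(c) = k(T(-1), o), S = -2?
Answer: 17893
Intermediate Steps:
T(f) = -2*f**2
k(s, Y) = -5 + s
q(c) = -7 (q(c) = -5 - 2*(-1)**2 = -5 - 2*1 = -5 - 2 = -7)
w(j) = 34 - j (w(j) = -7 + (41 - j) = 34 - j)
(-129 + q(9))**2 + w(637) = (-129 - 7)**2 + (34 - 1*637) = (-136)**2 + (34 - 637) = 18496 - 603 = 17893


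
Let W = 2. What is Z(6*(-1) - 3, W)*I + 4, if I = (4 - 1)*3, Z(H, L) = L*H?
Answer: -158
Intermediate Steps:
Z(H, L) = H*L
I = 9 (I = 3*3 = 9)
Z(6*(-1) - 3, W)*I + 4 = ((6*(-1) - 3)*2)*9 + 4 = ((-6 - 3)*2)*9 + 4 = -9*2*9 + 4 = -18*9 + 4 = -162 + 4 = -158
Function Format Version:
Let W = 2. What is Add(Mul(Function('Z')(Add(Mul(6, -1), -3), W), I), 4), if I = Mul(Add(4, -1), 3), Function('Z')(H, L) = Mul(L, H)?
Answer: -158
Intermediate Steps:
Function('Z')(H, L) = Mul(H, L)
I = 9 (I = Mul(3, 3) = 9)
Add(Mul(Function('Z')(Add(Mul(6, -1), -3), W), I), 4) = Add(Mul(Mul(Add(Mul(6, -1), -3), 2), 9), 4) = Add(Mul(Mul(Add(-6, -3), 2), 9), 4) = Add(Mul(Mul(-9, 2), 9), 4) = Add(Mul(-18, 9), 4) = Add(-162, 4) = -158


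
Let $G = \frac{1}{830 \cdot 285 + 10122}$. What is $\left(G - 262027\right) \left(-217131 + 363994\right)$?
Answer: $- \frac{9492449491813409}{246672} \approx -3.8482 \cdot 10^{10}$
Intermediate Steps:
$G = \frac{1}{246672}$ ($G = \frac{1}{236550 + 10122} = \frac{1}{246672} \approx 4.054 \cdot 10^{-6}$)
$\left(G - 262027\right) \left(-217131 + 363994\right) = \left(\frac{1}{246672} - 262027\right) \left(-217131 + 363994\right) = \left(- \frac{64634724143}{246672}\right) 146863 = - \frac{9492449491813409}{246672}$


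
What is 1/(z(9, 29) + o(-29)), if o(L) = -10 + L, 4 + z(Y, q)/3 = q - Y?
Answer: ⅑ ≈ 0.11111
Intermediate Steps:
z(Y, q) = -12 - 3*Y + 3*q (z(Y, q) = -12 + 3*(q - Y) = -12 + (-3*Y + 3*q) = -12 - 3*Y + 3*q)
1/(z(9, 29) + o(-29)) = 1/((-12 - 3*9 + 3*29) + (-10 - 29)) = 1/((-12 - 27 + 87) - 39) = 1/(48 - 39) = 1/9 = ⅑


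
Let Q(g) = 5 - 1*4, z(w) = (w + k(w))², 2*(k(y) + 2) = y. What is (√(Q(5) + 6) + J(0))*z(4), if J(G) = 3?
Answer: 48 + 16*√7 ≈ 90.332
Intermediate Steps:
k(y) = -2 + y/2
z(w) = (-2 + 3*w/2)² (z(w) = (w + (-2 + w/2))² = (-2 + 3*w/2)²)
Q(g) = 1 (Q(g) = 5 - 4 = 1)
(√(Q(5) + 6) + J(0))*z(4) = (√(1 + 6) + 3)*((-4 + 3*4)²/4) = (√7 + 3)*((-4 + 12)²/4) = (3 + √7)*((¼)*8²) = (3 + √7)*((¼)*64) = (3 + √7)*16 = 48 + 16*√7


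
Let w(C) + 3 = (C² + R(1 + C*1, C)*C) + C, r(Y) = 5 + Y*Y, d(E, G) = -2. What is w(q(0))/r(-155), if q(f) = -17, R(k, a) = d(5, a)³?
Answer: 3/178 ≈ 0.016854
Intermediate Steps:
R(k, a) = -8 (R(k, a) = (-2)³ = -8)
r(Y) = 5 + Y²
w(C) = -3 + C² - 7*C (w(C) = -3 + ((C² - 8*C) + C) = -3 + (C² - 7*C) = -3 + C² - 7*C)
w(q(0))/r(-155) = (-3 + (-17)² - 7*(-17))/(5 + (-155)²) = (-3 + 289 + 119)/(5 + 24025) = 405/24030 = 405*(1/24030) = 3/178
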